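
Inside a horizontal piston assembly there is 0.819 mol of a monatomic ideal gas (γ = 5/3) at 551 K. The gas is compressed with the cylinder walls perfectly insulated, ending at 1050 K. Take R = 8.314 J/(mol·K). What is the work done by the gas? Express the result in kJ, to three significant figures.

W ≈ -5.10 kJ

Adiabatic ⇒ Q = 0, so W_by = −ΔU = nCᵥ(T₁ − T₂).
Cᵥ = 3R/2 = 12.47 J/(mol·K).
W = (0.819)(12.47)(551 − 1050) = -5097 J.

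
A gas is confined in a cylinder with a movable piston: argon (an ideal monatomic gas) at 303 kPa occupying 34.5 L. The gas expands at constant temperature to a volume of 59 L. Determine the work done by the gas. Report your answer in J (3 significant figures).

W ≈ 5610 J

Isothermal: W = nRT ln(V₂/V₁) = P₁V₁ ln(V₂/V₁).
P₁V₁ = (303 kPa)(34.5 L) = 10454 J.
W = 10454 × ln(59/34.5) = 10454 × 0.5366
W_by_gas = 5609 J.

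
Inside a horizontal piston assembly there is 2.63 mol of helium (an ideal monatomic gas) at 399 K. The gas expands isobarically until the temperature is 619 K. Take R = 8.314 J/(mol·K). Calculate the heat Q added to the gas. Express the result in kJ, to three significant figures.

Isobaric: W = nRΔT = (2.63)(8.314)(220) = 4810 J.
ΔU = nCᵥΔT with Cᵥ = 3R/2: ΔU = (2.63)(12.47)(220) = 7216 J.
Q = ΔU + W = 7216 + 4810 = 12026 J.

Q ≈ 12.0 kJ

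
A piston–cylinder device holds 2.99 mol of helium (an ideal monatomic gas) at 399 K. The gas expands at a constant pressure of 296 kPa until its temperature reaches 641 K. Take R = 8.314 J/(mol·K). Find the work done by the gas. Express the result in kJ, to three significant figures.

W ≈ 6.02 kJ

Isobaric: W = P ΔV = nR ΔT.
W = (2.99)(8.314)(641 − 399) = 6016 J.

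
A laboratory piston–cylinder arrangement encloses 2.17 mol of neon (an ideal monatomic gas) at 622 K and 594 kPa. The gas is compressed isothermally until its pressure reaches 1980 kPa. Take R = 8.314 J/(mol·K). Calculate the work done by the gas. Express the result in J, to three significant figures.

Isothermal process: W = nRT ln(V₂/V₁) = nRT ln(P₁/P₂).
W = (2.17)(8.314)(622) × ln(594/1980)
  = 11222 × ln(0.3) = 11222 × -1.204
W_by_gas = -13511 J.

W ≈ -13500 J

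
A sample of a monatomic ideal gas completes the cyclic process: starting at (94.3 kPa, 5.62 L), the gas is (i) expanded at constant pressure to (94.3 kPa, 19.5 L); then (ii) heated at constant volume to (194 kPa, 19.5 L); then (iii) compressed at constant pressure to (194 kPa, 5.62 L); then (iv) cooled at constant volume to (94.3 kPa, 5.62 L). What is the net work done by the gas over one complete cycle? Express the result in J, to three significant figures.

W_net ≈ -1380 J

Constant-volume legs do no work.
W(i) = (94.3)(19.5 − 5.62) = 1309 J; W(iii) = (194)(5.62 − 19.5) = -2693 J.
W_net = 1309 − 2693 = -1384 J (the counter-clockwise enclosed area).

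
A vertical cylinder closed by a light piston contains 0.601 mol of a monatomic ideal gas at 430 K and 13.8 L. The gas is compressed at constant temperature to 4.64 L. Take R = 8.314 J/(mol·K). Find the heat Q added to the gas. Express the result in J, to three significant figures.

Isothermal ⇒ ΔU = 0, so Q = W = nRT ln(V₂/V₁).
Q = (0.601)(8.314)(430) ln(4.64/13.8) = 2149 × -1.09 = -2342 J.

Q ≈ -2340 J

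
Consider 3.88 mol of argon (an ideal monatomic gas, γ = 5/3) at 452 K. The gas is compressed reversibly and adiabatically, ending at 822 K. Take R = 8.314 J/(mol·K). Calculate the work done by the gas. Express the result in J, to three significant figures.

Adiabatic ⇒ Q = 0, so W_by = −ΔU = nCᵥ(T₁ − T₂).
Cᵥ = 3R/2 = 12.47 J/(mol·K).
W = (3.88)(12.47)(452 − 822) = -17903 J.

W ≈ -17900 J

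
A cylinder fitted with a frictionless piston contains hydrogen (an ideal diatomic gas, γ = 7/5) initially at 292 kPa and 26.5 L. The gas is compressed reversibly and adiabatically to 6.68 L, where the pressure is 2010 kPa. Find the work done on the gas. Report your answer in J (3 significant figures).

Adiabatic: W = (P₁V₁ − P₂V₂)/(γ − 1) with γ = 7/5.
P₁V₁ = 7738 J, P₂V₂ = 13427 J.
W = (7738 − 13427) / 0.4 = -14222 J.
Work on gas = −W_by = 14222 J.

W ≈ 14200 J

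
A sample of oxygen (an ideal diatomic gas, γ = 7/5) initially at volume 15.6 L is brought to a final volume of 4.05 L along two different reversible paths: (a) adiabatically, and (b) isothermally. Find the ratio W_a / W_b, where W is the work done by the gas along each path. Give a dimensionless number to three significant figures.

Path (a) adiabatic: W = P₁V₁(1 − (V₁/V₂)^(γ−1))/(γ−1) → W_a/(P₁V₁) = -1.788.
Path (b) isothermal: W = P₁V₁ ln(V₂/V₁) → W_b/(P₁V₁) = -1.349.
W_a / W_b = -1.788 / -1.349 = 1.326.

W_a / W_b ≈ 1.33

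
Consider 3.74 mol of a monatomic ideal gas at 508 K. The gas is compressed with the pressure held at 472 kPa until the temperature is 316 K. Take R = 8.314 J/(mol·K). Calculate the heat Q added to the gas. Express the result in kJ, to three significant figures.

Q ≈ -14.9 kJ

Isobaric: W = nRΔT = (3.74)(8.314)(-192) = -5970 J.
ΔU = nCᵥΔT with Cᵥ = 3R/2: ΔU = (3.74)(12.47)(-192) = -8955 J.
Q = ΔU + W = -8955 − 5970 = -14925 J.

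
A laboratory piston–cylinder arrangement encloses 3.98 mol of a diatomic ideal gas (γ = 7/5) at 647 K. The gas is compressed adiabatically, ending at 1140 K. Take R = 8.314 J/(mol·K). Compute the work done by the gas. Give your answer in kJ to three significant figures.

Adiabatic ⇒ Q = 0, so W_by = −ΔU = nCᵥ(T₁ − T₂).
Cᵥ = 5R/2 = 20.79 J/(mol·K).
W = (3.98)(20.79)(647 − 1140) = -40783 J.

W ≈ -40.8 kJ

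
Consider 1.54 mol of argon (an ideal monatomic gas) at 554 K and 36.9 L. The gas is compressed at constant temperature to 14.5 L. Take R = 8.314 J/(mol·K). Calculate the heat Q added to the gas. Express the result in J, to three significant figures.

Q ≈ -6630 J

Isothermal ⇒ ΔU = 0, so Q = W = nRT ln(V₂/V₁).
Q = (1.54)(8.314)(554) ln(14.5/36.9) = 7093 × -0.9341 = -6625 J.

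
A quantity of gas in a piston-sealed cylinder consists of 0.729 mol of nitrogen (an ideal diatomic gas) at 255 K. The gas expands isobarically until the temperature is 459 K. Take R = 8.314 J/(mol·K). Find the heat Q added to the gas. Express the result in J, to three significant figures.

Isobaric: W = nRΔT = (0.729)(8.314)(204) = 1236 J.
ΔU = nCᵥΔT with Cᵥ = 5R/2: ΔU = (0.729)(20.79)(204) = 3091 J.
Q = ΔU + W = 3091 + 1236 = 4327 J.

Q ≈ 4330 J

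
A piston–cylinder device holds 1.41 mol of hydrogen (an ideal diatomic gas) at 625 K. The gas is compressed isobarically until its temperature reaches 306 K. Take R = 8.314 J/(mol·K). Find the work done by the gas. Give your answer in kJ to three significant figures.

Isobaric: W = P ΔV = nR ΔT.
W = (1.41)(8.314)(306 − 625) = -3740 J.

W ≈ -3.74 kJ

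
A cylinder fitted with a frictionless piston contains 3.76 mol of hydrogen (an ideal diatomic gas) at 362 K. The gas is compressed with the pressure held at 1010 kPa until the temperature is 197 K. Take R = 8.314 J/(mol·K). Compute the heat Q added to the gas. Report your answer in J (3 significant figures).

Isobaric: W = nRΔT = (3.76)(8.314)(-165) = -5158 J.
ΔU = nCᵥΔT with Cᵥ = 5R/2: ΔU = (3.76)(20.79)(-165) = -12895 J.
Q = ΔU + W = -12895 − 5158 = -18053 J.

Q ≈ -18100 J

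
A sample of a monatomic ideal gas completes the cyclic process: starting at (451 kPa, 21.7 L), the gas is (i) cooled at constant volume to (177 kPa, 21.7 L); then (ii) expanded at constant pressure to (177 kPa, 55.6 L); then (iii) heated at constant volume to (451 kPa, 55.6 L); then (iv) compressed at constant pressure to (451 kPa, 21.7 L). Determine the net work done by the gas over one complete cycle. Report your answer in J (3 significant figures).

Constant-volume legs do no work.
W(ii) = (177)(55.6 − 21.7) = 6000 J; W(iv) = (451)(21.7 − 55.6) = -15289 J.
W_net = 6000 − 15289 = -9289 J (the counter-clockwise enclosed area).

W_net ≈ -9290 J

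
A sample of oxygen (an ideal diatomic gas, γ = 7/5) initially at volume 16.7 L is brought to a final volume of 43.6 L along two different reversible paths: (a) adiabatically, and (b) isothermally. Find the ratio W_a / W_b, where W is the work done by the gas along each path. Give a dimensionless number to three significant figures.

Path (a) adiabatic: W = P₁V₁(1 − (V₁/V₂)^(γ−1))/(γ−1) → W_a/(P₁V₁) = 0.7969.
Path (b) isothermal: W = P₁V₁ ln(V₂/V₁) → W_b/(P₁V₁) = 0.9596.
W_a / W_b = 0.7969 / 0.9596 = 0.8304.

W_a / W_b ≈ 0.830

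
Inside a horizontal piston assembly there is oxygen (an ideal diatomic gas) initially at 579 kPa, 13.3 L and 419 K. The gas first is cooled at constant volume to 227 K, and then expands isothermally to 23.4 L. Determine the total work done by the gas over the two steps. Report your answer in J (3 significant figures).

W_total ≈ 2360 J

Step 1 (isochoric): W = 0 (constant volume).
After step 1: P = 313.7 kPa (V unchanged).
Step 2 (isothermal): W = P₁V₁ ln(V₂/V₁) = (4172) ln(23.4/13.3) = 2357 J.
W_total = 0 + 2357 = 2357 J.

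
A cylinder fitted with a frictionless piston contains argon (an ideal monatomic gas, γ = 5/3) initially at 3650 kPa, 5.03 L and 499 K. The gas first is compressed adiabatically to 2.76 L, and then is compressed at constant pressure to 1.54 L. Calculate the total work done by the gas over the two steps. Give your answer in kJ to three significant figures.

W_total ≈ -25.7 kJ

Step 1 (adiabatic): W = (P₁V₁ − P₂V₂)/(γ−1) = (18360 − 27393)/0.667 = -13550 J.
After step 1: P = 9925 kPa, V = 2.76 L, T = 744.5 K.
Step 2 (isobaric): W = PΔV = (9925 kPa)(1.54 − 2.76 L) = -12108 J.
W_total = -13550 − 12108 = -25658 J.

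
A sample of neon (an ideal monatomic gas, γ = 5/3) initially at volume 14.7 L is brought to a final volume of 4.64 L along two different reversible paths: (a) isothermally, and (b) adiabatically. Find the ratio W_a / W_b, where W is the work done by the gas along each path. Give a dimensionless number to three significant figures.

W_a / W_b ≈ 0.664

Path (a) isothermal: W = P₁V₁ ln(V₂/V₁) → W_a/(P₁V₁) = -1.153.
Path (b) adiabatic: W = P₁V₁(1 − (V₁/V₂)^(γ−1))/(γ−1) → W_b/(P₁V₁) = -1.736.
W_a / W_b = -1.153 / -1.736 = 0.6644.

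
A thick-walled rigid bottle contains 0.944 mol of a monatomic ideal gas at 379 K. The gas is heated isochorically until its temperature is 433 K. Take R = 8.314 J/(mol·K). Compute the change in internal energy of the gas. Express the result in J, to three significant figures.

Constant volume ⇒ W = 0, so Q = ΔU = nCᵥΔT with Cᵥ = 3R/2 = 12.47 J/(mol·K).
ΔU = (0.944)(12.47)(433 − 379) = 635.7 J.

ΔU ≈ 636 J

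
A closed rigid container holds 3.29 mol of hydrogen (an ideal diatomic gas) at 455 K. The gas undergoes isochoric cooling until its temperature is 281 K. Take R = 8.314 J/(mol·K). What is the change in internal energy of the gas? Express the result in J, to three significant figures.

Constant volume ⇒ W = 0, so Q = ΔU = nCᵥΔT with Cᵥ = 5R/2 = 20.79 J/(mol·K).
ΔU = (3.29)(20.79)(281 − 455) = -11899 J.

ΔU ≈ -11900 J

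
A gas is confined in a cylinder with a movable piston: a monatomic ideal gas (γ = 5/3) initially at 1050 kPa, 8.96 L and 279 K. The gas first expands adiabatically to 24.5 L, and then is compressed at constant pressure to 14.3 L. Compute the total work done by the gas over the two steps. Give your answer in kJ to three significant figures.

W_total ≈ 4.89 kJ

Step 1 (adiabatic): W = (P₁V₁ − P₂V₂)/(γ−1) = (9408 − 4811)/0.667 = 6895 J.
After step 1: P = 196.4 kPa, V = 24.5 L, T = 142.7 K.
Step 2 (isobaric): W = PΔV = (196.4 kPa)(14.3 − 24.5 L) = -2003 J.
W_total = 6895 − 2003 = 4892 J.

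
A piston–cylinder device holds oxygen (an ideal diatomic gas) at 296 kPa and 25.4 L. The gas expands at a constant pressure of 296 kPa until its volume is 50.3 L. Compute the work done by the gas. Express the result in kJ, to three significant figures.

Isobaric: W = P ΔV.
W = (296 kPa)(50.3 − 25.4 L) = (296)(24.9) = 7370 J.

W ≈ 7.37 kJ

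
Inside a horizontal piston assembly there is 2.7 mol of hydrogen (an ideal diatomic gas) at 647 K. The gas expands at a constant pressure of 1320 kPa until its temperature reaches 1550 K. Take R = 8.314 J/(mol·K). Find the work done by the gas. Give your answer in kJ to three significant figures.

Isobaric: W = P ΔV = nR ΔT.
W = (2.7)(8.314)(1550 − 647) = 20270 J.

W ≈ 20.3 kJ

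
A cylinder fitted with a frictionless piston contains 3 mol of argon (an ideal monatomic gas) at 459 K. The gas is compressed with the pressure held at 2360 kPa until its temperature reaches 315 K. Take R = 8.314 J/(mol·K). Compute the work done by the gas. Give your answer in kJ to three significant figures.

Isobaric: W = P ΔV = nR ΔT.
W = (3)(8.314)(315 − 459) = -3592 J.

W ≈ -3.59 kJ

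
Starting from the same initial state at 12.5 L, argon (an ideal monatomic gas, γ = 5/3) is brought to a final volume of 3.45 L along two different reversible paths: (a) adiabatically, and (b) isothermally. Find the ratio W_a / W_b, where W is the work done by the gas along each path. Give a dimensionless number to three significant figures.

W_a / W_b ≈ 1.58

Path (a) adiabatic: W = P₁V₁(1 − (V₁/V₂)^(γ−1))/(γ−1) → W_a/(P₁V₁) = -2.038.
Path (b) isothermal: W = P₁V₁ ln(V₂/V₁) → W_b/(P₁V₁) = -1.287.
W_a / W_b = -2.038 / -1.287 = 1.583.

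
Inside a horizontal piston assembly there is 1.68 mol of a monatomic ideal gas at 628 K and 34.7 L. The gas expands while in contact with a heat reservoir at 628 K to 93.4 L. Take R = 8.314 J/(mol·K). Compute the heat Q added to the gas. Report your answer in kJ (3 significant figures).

Q ≈ 8.69 kJ

Isothermal ⇒ ΔU = 0, so Q = W = nRT ln(V₂/V₁).
Q = (1.68)(8.314)(628) ln(93.4/34.7) = 8772 × 0.9902 = 8685 J.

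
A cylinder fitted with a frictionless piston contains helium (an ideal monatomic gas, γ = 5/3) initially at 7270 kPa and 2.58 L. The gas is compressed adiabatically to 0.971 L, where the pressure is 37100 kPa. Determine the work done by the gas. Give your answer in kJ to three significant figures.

W ≈ -25.9 kJ

Adiabatic: W = (P₁V₁ − P₂V₂)/(γ − 1) with γ = 5/3.
P₁V₁ = 18757 J, P₂V₂ = 36024 J.
W = (18757 − 36024) / 0.6667 = -25901 J.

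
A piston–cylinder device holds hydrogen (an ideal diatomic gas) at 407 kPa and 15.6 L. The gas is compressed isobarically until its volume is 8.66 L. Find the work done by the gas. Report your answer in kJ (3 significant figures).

Isobaric: W = P ΔV.
W = (407 kPa)(8.66 − 15.6 L) = (407)(-6.94) = -2825 J.

W ≈ -2.82 kJ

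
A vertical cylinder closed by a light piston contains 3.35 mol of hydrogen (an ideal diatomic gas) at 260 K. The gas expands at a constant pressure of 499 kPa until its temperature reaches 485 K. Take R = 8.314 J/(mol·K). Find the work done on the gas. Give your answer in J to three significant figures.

Isobaric: W = P ΔV = nR ΔT.
W = (3.35)(8.314)(485 − 260) = 6267 J.
Work on gas = −W_by = -6267 J.

W ≈ -6270 J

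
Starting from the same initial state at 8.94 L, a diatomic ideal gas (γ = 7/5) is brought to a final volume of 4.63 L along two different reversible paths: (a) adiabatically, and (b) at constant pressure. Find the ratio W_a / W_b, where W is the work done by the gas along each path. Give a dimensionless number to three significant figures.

Path (a) adiabatic: W = P₁V₁(1 − (V₁/V₂)^(γ−1))/(γ−1) → W_a/(P₁V₁) = -0.7527.
Path (b) isobaric: W = P₁(V₂ − V₁) → W_b/(P₁V₁) = -0.4821.
W_a / W_b = -0.7527 / -0.4821 = 1.561.

W_a / W_b ≈ 1.56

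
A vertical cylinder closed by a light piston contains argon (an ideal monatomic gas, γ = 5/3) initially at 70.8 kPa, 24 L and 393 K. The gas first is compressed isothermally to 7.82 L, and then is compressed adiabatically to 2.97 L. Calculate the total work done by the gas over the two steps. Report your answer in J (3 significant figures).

W_total ≈ -4220 J

Step 1 (isothermal): W = P₁V₁ ln(V₂/V₁) = (1699) ln(7.82/24) = -1905 J.
After step 1: P = 217.3 kPa, V = 7.82 L, T = 393 K.
Step 2 (adiabatic): W = (P₁V₁ − P₂V₂)/(γ−1) = (1699 − 3240)/0.667 = -2311 J.
W_total = -1905 − 2311 = -4217 J.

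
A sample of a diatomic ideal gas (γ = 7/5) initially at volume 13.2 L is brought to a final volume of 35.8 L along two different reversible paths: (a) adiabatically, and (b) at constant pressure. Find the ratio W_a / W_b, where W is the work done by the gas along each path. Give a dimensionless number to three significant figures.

Path (a) adiabatic: W = P₁V₁(1 − (V₁/V₂)^(γ−1))/(γ−1) → W_a/(P₁V₁) = 0.8227.
Path (b) isobaric: W = P₁(V₂ − V₁) → W_b/(P₁V₁) = 1.712.
W_a / W_b = 0.8227 / 1.712 = 0.4805.

W_a / W_b ≈ 0.481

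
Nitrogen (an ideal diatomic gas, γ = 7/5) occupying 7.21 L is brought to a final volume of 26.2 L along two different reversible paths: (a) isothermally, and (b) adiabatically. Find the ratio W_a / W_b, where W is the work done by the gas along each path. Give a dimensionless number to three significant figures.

W_a / W_b ≈ 1.28

Path (a) isothermal: W = P₁V₁ ln(V₂/V₁) → W_a/(P₁V₁) = 1.29.
Path (b) adiabatic: W = P₁V₁(1 − (V₁/V₂)^(γ−1))/(γ−1) → W_b/(P₁V₁) = 1.008.
W_a / W_b = 1.29 / 1.008 = 1.28.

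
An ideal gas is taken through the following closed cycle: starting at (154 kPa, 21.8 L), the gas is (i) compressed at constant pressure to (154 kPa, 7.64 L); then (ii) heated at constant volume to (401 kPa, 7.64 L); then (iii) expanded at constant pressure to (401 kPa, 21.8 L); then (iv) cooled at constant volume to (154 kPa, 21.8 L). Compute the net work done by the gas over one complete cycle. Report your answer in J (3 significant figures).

W_net ≈ 3500 J

Constant-volume legs do no work.
W(i) = (154)(7.64 − 21.8) = -2181 J; W(iii) = (401)(21.8 − 7.64) = 5678 J.
W_net = -2181 + 5678 = 3498 J (the clockwise enclosed area).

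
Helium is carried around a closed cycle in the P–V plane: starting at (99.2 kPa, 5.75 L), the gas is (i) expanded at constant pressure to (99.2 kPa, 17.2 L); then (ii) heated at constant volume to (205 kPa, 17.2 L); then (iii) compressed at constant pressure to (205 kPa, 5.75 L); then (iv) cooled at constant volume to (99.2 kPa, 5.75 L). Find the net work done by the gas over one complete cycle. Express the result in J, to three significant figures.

Constant-volume legs do no work.
W(i) = (99.2)(17.2 − 5.75) = 1136 J; W(iii) = (205)(5.75 − 17.2) = -2347 J.
W_net = 1136 − 2347 = -1211 J (the counter-clockwise enclosed area).

W_net ≈ -1210 J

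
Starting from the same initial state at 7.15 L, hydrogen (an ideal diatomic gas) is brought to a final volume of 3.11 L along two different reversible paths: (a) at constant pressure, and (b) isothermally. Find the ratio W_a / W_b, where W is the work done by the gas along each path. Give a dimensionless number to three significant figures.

Path (a) isobaric: W = P₁(V₂ − V₁) → W_a/(P₁V₁) = -0.565.
Path (b) isothermal: W = P₁V₁ ln(V₂/V₁) → W_b/(P₁V₁) = -0.8325.
W_a / W_b = -0.565 / -0.8325 = 0.6787.

W_a / W_b ≈ 0.679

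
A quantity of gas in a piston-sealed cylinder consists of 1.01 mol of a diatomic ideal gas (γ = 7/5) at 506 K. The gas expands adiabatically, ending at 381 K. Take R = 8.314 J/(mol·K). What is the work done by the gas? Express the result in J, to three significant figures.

W ≈ 2620 J

Adiabatic ⇒ Q = 0, so W_by = −ΔU = nCᵥ(T₁ − T₂).
Cᵥ = 5R/2 = 20.79 J/(mol·K).
W = (1.01)(20.79)(506 − 381) = 2624 J.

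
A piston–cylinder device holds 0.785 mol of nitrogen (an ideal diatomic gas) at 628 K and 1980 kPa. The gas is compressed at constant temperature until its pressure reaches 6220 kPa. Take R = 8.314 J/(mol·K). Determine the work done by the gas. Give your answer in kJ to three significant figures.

Isothermal process: W = nRT ln(V₂/V₁) = nRT ln(P₁/P₂).
W = (0.785)(8.314)(628) × ln(1980/6220)
  = 4099 × ln(0.3183) = 4099 × -1.145
W_by_gas = -4692 J.

W ≈ -4.69 kJ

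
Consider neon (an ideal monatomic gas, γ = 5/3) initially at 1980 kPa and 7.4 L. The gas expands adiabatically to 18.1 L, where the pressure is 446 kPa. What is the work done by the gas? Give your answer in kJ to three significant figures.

Adiabatic: W = (P₁V₁ − P₂V₂)/(γ − 1) with γ = 5/3.
P₁V₁ = 14652 J, P₂V₂ = 8073 J.
W = (14652 − 8073) / 0.6667 = 9869 J.

W ≈ 9.87 kJ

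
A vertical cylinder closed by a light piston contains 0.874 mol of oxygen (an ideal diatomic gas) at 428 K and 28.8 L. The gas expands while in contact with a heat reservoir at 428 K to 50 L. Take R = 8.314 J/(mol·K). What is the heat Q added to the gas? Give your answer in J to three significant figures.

Q ≈ 1720 J

Isothermal ⇒ ΔU = 0, so Q = W = nRT ln(V₂/V₁).
Q = (0.874)(8.314)(428) ln(50/28.8) = 3110 × 0.5516 = 1716 J.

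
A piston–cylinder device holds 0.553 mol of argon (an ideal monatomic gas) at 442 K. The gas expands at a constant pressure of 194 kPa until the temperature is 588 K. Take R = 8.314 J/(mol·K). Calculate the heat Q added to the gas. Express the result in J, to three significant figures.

Q ≈ 1680 J

Isobaric: W = nRΔT = (0.553)(8.314)(146) = 671.3 J.
ΔU = nCᵥΔT with Cᵥ = 3R/2: ΔU = (0.553)(12.47)(146) = 1007 J.
Q = ΔU + W = 1007 + 671.3 = 1678 J.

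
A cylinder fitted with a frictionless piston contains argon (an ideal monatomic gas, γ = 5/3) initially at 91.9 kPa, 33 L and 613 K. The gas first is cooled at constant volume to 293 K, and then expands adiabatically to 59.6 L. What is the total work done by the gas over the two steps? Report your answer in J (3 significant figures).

Step 1 (isochoric): W = 0 (constant volume).
After step 1: P = 43.93 kPa (V unchanged).
Step 2 (adiabatic): W = (P₁V₁ − P₂V₂)/(γ−1) = (1450 − 977.4)/0.667 = 708.2 J.
W_total = 0 + 708.2 = 708.2 J.

W_total ≈ 708 J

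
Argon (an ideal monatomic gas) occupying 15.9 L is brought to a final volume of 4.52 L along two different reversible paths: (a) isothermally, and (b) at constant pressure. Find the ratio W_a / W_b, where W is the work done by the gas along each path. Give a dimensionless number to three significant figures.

W_a / W_b ≈ 1.76

Path (a) isothermal: W = P₁V₁ ln(V₂/V₁) → W_a/(P₁V₁) = -1.258.
Path (b) isobaric: W = P₁(V₂ − V₁) → W_b/(P₁V₁) = -0.7157.
W_a / W_b = -1.258 / -0.7157 = 1.757.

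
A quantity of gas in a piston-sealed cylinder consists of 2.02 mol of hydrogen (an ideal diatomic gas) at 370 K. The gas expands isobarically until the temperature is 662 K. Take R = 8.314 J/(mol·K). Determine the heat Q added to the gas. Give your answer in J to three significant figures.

Q ≈ 17200 J

Isobaric: W = nRΔT = (2.02)(8.314)(292) = 4904 J.
ΔU = nCᵥΔT with Cᵥ = 5R/2: ΔU = (2.02)(20.79)(292) = 12260 J.
Q = ΔU + W = 12260 + 4904 = 17164 J.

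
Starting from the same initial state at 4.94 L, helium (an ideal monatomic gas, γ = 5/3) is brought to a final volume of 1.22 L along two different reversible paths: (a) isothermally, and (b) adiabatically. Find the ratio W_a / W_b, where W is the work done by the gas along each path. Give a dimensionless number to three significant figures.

W_a / W_b ≈ 0.605

Path (a) isothermal: W = P₁V₁ ln(V₂/V₁) → W_a/(P₁V₁) = -1.399.
Path (b) adiabatic: W = P₁V₁(1 − (V₁/V₂)^(γ−1))/(γ−1) → W_b/(P₁V₁) = -2.311.
W_a / W_b = -1.399 / -2.311 = 0.6052.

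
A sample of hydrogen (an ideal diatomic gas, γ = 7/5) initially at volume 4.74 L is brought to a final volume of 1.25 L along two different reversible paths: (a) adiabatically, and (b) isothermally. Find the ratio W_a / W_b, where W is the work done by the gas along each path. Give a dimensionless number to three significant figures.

W_a / W_b ≈ 1.32

Path (a) adiabatic: W = P₁V₁(1 − (V₁/V₂)^(γ−1))/(γ−1) → W_a/(P₁V₁) = -1.761.
Path (b) isothermal: W = P₁V₁ ln(V₂/V₁) → W_b/(P₁V₁) = -1.333.
W_a / W_b = -1.761 / -1.333 = 1.321.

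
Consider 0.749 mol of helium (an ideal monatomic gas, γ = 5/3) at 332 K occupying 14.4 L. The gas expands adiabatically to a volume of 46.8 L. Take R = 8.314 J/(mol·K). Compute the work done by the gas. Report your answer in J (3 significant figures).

W ≈ 1690 J

Adiabatic: TV^(γ−1) = const with γ = 5/3.
T₂ = T₁ (V₁/V₂)^(γ−1) = 332 × (14.4/46.8)^0.667 = 332 × 0.4558 = 151.3 K.
W_by = nCᵥ(T₁ − T₂) = (0.749)(12.47)(332 − 151.3) = 1688 J.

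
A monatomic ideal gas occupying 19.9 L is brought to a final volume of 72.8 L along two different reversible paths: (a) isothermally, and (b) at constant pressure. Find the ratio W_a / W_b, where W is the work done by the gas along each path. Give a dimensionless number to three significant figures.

W_a / W_b ≈ 0.488

Path (a) isothermal: W = P₁V₁ ln(V₂/V₁) → W_a/(P₁V₁) = 1.297.
Path (b) isobaric: W = P₁(V₂ − V₁) → W_b/(P₁V₁) = 2.658.
W_a / W_b = 1.297 / 2.658 = 0.4879.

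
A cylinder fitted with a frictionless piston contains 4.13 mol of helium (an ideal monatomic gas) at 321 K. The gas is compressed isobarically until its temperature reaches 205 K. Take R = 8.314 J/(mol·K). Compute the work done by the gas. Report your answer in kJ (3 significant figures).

Isobaric: W = P ΔV = nR ΔT.
W = (4.13)(8.314)(205 − 321) = -3983 J.

W ≈ -3.98 kJ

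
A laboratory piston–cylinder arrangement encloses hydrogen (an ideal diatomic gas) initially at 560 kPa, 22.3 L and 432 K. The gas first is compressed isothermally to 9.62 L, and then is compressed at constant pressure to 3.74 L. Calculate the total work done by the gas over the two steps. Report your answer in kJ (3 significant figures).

W_total ≈ -18.1 kJ

Step 1 (isothermal): W = P₁V₁ ln(V₂/V₁) = (12488) ln(9.62/22.3) = -10499 J.
After step 1: P = 1298 kPa, V = 9.62 L, T = 432 K.
Step 2 (isobaric): W = PΔV = (1298 kPa)(3.74 − 9.62 L) = -7633 J.
W_total = -10499 − 7633 = -18132 J.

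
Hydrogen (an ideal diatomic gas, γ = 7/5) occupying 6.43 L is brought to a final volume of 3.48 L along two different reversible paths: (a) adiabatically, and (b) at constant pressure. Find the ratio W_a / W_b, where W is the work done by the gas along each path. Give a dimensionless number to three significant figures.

Path (a) adiabatic: W = P₁V₁(1 − (V₁/V₂)^(γ−1))/(γ−1) → W_a/(P₁V₁) = -0.6959.
Path (b) isobaric: W = P₁(V₂ − V₁) → W_b/(P₁V₁) = -0.4588.
W_a / W_b = -0.6959 / -0.4588 = 1.517.

W_a / W_b ≈ 1.52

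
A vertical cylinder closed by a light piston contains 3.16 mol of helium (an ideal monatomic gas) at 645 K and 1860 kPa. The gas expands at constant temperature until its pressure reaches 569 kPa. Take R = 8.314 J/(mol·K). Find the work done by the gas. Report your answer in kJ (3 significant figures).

Isothermal process: W = nRT ln(V₂/V₁) = nRT ln(P₁/P₂).
W = (3.16)(8.314)(645) × ln(1860/569)
  = 16946 × ln(3.269) = 16946 × 1.184
W_by_gas = 20071 J.

W ≈ 20.1 kJ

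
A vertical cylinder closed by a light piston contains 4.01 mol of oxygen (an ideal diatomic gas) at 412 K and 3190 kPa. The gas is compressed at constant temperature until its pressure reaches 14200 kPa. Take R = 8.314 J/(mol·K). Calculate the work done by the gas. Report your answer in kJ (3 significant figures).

W ≈ -20.5 kJ

Isothermal process: W = nRT ln(V₂/V₁) = nRT ln(P₁/P₂).
W = (4.01)(8.314)(412) × ln(3190/14200)
  = 13736 × ln(0.2246) = 13736 × -1.493
W_by_gas = -20510 J.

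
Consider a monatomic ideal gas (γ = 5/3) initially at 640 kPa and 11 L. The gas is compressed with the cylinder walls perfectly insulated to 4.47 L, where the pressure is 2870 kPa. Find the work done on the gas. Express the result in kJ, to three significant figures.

Adiabatic: W = (P₁V₁ − P₂V₂)/(γ − 1) with γ = 5/3.
P₁V₁ = 7040 J, P₂V₂ = 12829 J.
W = (7040 − 12829) / 0.6667 = -8683 J.
Work on gas = −W_by = 8683 J.

W ≈ 8.68 kJ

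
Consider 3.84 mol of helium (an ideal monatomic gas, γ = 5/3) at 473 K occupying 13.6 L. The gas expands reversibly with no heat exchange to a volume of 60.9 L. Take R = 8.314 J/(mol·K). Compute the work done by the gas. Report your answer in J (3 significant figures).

W ≈ 14300 J

Adiabatic: TV^(γ−1) = const with γ = 5/3.
T₂ = T₁ (V₁/V₂)^(γ−1) = 473 × (13.6/60.9)^0.667 = 473 × 0.3681 = 174.1 K.
W_by = nCᵥ(T₁ − T₂) = (3.84)(12.47)(473 − 174.1) = 14314 J.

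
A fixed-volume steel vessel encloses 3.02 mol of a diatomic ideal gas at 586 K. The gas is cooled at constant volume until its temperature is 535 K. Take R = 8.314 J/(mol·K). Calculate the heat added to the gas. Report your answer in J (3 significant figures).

Q ≈ -3200 J

Constant volume ⇒ W = 0, so Q = ΔU = nCᵥΔT with Cᵥ = 5R/2 = 20.79 J/(mol·K).
ΔU = (3.02)(20.79)(535 − 586) = -3201 J.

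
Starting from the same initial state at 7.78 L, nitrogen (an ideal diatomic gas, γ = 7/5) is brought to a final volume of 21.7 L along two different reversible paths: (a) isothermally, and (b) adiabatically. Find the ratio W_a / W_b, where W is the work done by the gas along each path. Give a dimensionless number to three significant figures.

Path (a) isothermal: W = P₁V₁ ln(V₂/V₁) → W_a/(P₁V₁) = 1.026.
Path (b) adiabatic: W = P₁V₁(1 − (V₁/V₂)^(γ−1))/(γ−1) → W_b/(P₁V₁) = 0.8414.
W_a / W_b = 1.026 / 0.8414 = 1.219.

W_a / W_b ≈ 1.22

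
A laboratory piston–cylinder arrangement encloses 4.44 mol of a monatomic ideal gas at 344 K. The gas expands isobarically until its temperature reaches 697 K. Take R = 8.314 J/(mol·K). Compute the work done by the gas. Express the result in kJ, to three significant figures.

W ≈ 13.0 kJ

Isobaric: W = P ΔV = nR ΔT.
W = (4.44)(8.314)(697 − 344) = 13031 J.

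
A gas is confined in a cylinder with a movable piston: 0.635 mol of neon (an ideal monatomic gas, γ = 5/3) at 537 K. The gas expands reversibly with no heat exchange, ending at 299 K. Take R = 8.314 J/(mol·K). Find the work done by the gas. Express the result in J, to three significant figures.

Adiabatic ⇒ Q = 0, so W_by = −ΔU = nCᵥ(T₁ − T₂).
Cᵥ = 3R/2 = 12.47 J/(mol·K).
W = (0.635)(12.47)(537 − 299) = 1885 J.

W ≈ 1880 J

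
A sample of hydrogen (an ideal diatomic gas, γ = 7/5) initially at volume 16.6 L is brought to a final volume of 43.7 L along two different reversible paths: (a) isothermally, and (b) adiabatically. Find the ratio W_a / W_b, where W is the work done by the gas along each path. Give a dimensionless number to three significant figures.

W_a / W_b ≈ 1.21

Path (a) isothermal: W = P₁V₁ ln(V₂/V₁) → W_a/(P₁V₁) = 0.9679.
Path (b) adiabatic: W = P₁V₁(1 − (V₁/V₂)^(γ−1))/(γ−1) → W_b/(P₁V₁) = 0.8026.
W_a / W_b = 0.9679 / 0.8026 = 1.206.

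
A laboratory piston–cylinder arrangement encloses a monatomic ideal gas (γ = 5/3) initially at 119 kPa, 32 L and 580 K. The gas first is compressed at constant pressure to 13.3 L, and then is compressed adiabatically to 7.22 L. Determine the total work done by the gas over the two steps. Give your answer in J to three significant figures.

W_total ≈ -3420 J

Step 1 (isobaric): W = PΔV = (119 kPa)(13.3 − 32 L) = -2225 J.
After step 1: P = 119 kPa, V = 13.3 L, T = 241.1 K.
Step 2 (adiabatic): W = (P₁V₁ − P₂V₂)/(γ−1) = (1583 − 2378)/0.667 = -1193 J.
W_total = -2225 − 1193 = -3419 J.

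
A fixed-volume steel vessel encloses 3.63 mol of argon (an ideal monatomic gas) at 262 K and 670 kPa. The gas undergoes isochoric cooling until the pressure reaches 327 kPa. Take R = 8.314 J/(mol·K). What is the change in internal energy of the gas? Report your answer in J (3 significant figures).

ΔU ≈ -6070 J

Constant volume ⇒ W = 0, so Q = ΔU = nCᵥΔT with Cᵥ = 3R/2 = 12.47 J/(mol·K).
At constant V, T₂/T₁ = P₂/P₁ ⇒ ΔT = T₁(P₂/P₁ − 1) = 262·(327/670 − 1) = -134.1 K.
ΔU = (3.63)(12.47)(-134.1) = -6072 J.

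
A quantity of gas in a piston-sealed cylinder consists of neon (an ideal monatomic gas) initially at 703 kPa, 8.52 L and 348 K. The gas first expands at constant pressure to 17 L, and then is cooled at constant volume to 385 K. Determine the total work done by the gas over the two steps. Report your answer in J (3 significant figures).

Step 1 (isobaric): W = PΔV = (703 kPa)(17 − 8.52 L) = 5961 J.
Step 2 (isochoric): W = 0 (constant volume).
W_total = 5961 + 0 = 5961 J.

W_total ≈ 5960 J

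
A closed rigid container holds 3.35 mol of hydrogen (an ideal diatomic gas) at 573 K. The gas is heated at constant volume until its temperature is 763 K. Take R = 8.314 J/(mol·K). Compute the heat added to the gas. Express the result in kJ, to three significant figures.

Constant volume ⇒ W = 0, so Q = ΔU = nCᵥΔT with Cᵥ = 5R/2 = 20.79 J/(mol·K).
ΔU = (3.35)(20.79)(763 − 573) = 13230 J.

Q ≈ 13.2 kJ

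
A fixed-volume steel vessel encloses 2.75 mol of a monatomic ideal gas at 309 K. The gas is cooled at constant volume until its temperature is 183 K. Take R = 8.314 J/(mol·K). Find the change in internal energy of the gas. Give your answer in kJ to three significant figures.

Constant volume ⇒ W = 0, so Q = ΔU = nCᵥΔT with Cᵥ = 3R/2 = 12.47 J/(mol·K).
ΔU = (2.75)(12.47)(183 − 309) = -4321 J.

ΔU ≈ -4.32 kJ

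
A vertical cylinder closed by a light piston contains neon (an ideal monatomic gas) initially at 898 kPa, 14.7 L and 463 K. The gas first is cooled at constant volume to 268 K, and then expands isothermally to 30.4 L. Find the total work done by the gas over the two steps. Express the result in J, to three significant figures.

W_total ≈ 5550 J

Step 1 (isochoric): W = 0 (constant volume).
After step 1: P = 519.8 kPa (V unchanged).
Step 2 (isothermal): W = P₁V₁ ln(V₂/V₁) = (7641) ln(30.4/14.7) = 5552 J.
W_total = 0 + 5552 = 5552 J.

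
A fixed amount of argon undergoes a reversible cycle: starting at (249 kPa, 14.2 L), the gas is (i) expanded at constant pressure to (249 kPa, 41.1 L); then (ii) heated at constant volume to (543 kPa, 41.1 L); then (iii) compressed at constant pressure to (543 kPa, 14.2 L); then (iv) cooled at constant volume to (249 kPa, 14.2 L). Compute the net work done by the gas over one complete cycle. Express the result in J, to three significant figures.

W_net ≈ -7910 J

Constant-volume legs do no work.
W(i) = (249)(41.1 − 14.2) = 6698 J; W(iii) = (543)(14.2 − 41.1) = -14607 J.
W_net = 6698 − 14607 = -7909 J (the counter-clockwise enclosed area).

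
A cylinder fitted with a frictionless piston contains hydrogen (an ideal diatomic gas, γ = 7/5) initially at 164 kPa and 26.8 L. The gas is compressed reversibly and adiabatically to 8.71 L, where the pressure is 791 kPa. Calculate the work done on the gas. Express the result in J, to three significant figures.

W ≈ 6240 J

Adiabatic: W = (P₁V₁ − P₂V₂)/(γ − 1) with γ = 7/5.
P₁V₁ = 4395 J, P₂V₂ = 6890 J.
W = (4395 − 6890) / 0.4 = -6236 J.
Work on gas = −W_by = 6236 J.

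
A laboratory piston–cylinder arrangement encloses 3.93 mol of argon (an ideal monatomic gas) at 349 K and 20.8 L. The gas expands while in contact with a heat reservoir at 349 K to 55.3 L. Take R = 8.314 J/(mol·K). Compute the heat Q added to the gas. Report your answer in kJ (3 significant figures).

Q ≈ 11.2 kJ

Isothermal ⇒ ΔU = 0, so Q = W = nRT ln(V₂/V₁).
Q = (3.93)(8.314)(349) ln(55.3/20.8) = 11403 × 0.9778 = 11150 J.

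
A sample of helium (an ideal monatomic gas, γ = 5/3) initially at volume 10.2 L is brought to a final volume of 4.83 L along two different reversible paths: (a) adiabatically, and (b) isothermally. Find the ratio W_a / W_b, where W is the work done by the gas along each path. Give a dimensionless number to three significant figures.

Path (a) adiabatic: W = P₁V₁(1 − (V₁/V₂)^(γ−1))/(γ−1) → W_a/(P₁V₁) = -0.969.
Path (b) isothermal: W = P₁V₁ ln(V₂/V₁) → W_b/(P₁V₁) = -0.7475.
W_a / W_b = -0.969 / -0.7475 = 1.296.

W_a / W_b ≈ 1.30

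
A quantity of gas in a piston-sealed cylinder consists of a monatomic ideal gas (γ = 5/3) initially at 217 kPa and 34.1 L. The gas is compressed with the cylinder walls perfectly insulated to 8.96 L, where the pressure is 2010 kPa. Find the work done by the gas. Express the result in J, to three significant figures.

Adiabatic: W = (P₁V₁ − P₂V₂)/(γ − 1) with γ = 5/3.
P₁V₁ = 7400 J, P₂V₂ = 18010 J.
W = (7400 − 18010) / 0.6667 = -15915 J.

W ≈ -15900 J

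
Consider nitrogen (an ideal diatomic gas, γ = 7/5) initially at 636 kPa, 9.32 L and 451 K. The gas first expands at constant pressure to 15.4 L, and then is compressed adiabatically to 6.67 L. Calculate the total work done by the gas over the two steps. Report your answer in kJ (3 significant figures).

Step 1 (isobaric): W = PΔV = (636 kPa)(15.4 − 9.32 L) = 3867 J.
After step 1: P = 636 kPa, V = 15.4 L, T = 745.2 K.
Step 2 (adiabatic): W = (P₁V₁ − P₂V₂)/(γ−1) = (9794 − 13688)/0.4 = -9734 J.
W_total = 3867 − 9734 = -5867 J.

W_total ≈ -5.87 kJ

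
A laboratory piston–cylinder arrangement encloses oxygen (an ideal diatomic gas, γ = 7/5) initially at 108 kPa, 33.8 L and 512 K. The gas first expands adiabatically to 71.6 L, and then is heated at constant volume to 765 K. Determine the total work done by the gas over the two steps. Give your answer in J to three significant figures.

Step 1 (adiabatic): W = (P₁V₁ − P₂V₂)/(γ−1) = (3650 − 2704)/0.4 = 2367 J.
Step 2 (isochoric): W = 0 (constant volume).
W_total = 2367 + 0 = 2367 J.

W_total ≈ 2370 J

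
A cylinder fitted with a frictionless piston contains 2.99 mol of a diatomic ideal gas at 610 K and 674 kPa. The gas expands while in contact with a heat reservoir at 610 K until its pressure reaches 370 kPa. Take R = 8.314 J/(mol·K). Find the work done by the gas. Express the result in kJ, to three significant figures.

W ≈ 9.09 kJ

Isothermal process: W = nRT ln(V₂/V₁) = nRT ln(P₁/P₂).
W = (2.99)(8.314)(610) × ln(674/370)
  = 15164 × ln(1.822) = 15164 × 0.5997
W_by_gas = 9094 J.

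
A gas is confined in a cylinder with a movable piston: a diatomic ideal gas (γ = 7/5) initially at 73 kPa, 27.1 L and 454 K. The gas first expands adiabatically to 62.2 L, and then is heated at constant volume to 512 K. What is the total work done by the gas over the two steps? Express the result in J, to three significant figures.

Step 1 (adiabatic): W = (P₁V₁ − P₂V₂)/(γ−1) = (1978 − 1419)/0.4 = 1398 J.
Step 2 (isochoric): W = 0 (constant volume).
W_total = 1398 + 0 = 1398 J.

W_total ≈ 1400 J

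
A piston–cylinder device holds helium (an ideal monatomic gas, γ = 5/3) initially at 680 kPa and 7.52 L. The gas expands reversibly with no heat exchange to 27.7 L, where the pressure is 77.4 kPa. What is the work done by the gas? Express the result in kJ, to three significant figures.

W ≈ 4.45 kJ

Adiabatic: W = (P₁V₁ − P₂V₂)/(γ − 1) with γ = 5/3.
P₁V₁ = 5114 J, P₂V₂ = 2144 J.
W = (5114 − 2144) / 0.6667 = 4454 J.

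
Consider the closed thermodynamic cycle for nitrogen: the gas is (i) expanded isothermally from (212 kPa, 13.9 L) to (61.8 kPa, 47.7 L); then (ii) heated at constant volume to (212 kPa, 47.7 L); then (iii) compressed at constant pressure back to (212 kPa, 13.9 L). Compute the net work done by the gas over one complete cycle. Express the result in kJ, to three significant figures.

W_net ≈ -3.53 kJ

Leg (i): W = PᵢVᵢ ln(V_f/Vᵢ) = (2947) ln(47.7/13.9) = 3634 J.
Leg (ii): W = 0.
Leg (iii): W = PΔV = (212)(13.9 − 47.7) = -7166 J.
W_net = 3634 − 7166 = -3532 J.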